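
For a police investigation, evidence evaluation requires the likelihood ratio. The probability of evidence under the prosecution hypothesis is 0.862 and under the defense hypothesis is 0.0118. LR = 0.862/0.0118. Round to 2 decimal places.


Likelihood ratio calculation:
LR = P(E|Hp) / P(E|Hd)
LR = 0.862 / 0.0118
LR = 73.05

73.05


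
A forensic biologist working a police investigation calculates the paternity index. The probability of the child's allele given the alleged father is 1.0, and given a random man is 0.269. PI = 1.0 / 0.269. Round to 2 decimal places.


Paternity Index calculation:
PI = P(allele|father) / P(allele|random)
PI = 1.0 / 0.269
PI = 3.72

3.72


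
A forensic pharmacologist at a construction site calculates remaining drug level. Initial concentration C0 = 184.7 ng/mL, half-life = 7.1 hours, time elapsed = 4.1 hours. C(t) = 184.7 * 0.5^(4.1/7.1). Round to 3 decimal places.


Drug concentration decay:
Number of half-lives = t / t_half = 4.1 / 7.1 = 0.577465
Decay factor = 0.5^0.577465 = 0.67014027
C(t) = 184.7 * 0.67014027 = 123.775 ng/mL

123.775


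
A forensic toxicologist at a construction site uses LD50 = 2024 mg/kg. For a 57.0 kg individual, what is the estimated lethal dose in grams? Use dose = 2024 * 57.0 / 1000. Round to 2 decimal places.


Lethal dose calculation:
Lethal dose = LD50 * body_weight / 1000
= 2024 * 57.0 / 1000
= 115368 / 1000
= 115.37 g

115.37


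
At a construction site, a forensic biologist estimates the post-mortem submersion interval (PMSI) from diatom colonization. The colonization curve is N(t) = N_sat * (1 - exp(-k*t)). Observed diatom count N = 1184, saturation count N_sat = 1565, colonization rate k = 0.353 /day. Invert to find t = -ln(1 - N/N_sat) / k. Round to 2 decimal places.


PMSI from diatom colonization curve:
N / N_sat = 1184 / 1565 = 0.75655
1 - N/N_sat = 0.24345
ln(1 - N/N_sat) = -1.412844
t = -ln(1 - N/N_sat) / k = -(-1.412844) / 0.353 = 4.00 days

4.00


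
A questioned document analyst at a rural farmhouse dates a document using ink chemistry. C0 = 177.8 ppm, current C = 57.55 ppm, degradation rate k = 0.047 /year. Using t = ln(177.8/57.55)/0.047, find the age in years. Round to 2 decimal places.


Document age estimation:
C0/C = 177.8 / 57.55 = 3.089487
ln(C0/C) = 1.128005
t = 1.128005 / 0.047 = 24.00 years

24.00


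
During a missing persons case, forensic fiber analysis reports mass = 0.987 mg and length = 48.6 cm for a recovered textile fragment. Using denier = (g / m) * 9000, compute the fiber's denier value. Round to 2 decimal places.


Denier calculation:
Mass in grams = 0.987 mg / 1000 = 0.000987 g
Length in meters = 48.6 cm / 100 = 0.486 m
Linear density = mass / length = 0.000987 / 0.486 = 0.00203086 g/m
Denier = (g/m) * 9000 = 0.00203086 * 9000 = 18.28

18.28


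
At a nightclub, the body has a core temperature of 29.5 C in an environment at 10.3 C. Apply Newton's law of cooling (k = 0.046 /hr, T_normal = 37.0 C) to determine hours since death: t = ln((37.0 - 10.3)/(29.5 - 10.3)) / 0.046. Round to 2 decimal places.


Using Newton's law of cooling:
t = ln((T_normal - T_ambient) / (T_body - T_ambient)) / k
T_normal - T_ambient = 26.7
T_body - T_ambient = 19.2
Ratio = 1.390625
ln(ratio) = 0.329753
t = 0.329753 / 0.046 = 7.17 hours

7.17


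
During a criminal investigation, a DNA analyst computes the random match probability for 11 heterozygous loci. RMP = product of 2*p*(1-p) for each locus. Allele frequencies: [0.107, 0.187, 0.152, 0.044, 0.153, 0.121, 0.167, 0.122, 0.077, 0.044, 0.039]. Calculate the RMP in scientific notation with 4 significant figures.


Computing RMP for 11 loci:
Locus 1: 2 * 0.107 * 0.893 = 0.191102
Locus 2: 2 * 0.187 * 0.813 = 0.304062
Locus 3: 2 * 0.152 * 0.848 = 0.257792
Locus 4: 2 * 0.044 * 0.956 = 0.084128
Locus 5: 2 * 0.153 * 0.847 = 0.259182
Locus 6: 2 * 0.121 * 0.879 = 0.212718
Locus 7: 2 * 0.167 * 0.833 = 0.278222
Locus 8: 2 * 0.122 * 0.878 = 0.214232
Locus 9: 2 * 0.077 * 0.923 = 0.142142
Locus 10: 2 * 0.044 * 0.956 = 0.084128
Locus 11: 2 * 0.039 * 0.961 = 0.074958
RMP = 3.712e-09

3.712e-09


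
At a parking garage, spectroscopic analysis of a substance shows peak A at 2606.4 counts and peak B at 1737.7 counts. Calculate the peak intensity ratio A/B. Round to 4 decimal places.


Spectral peak ratio:
Peak A = 2606.4 counts
Peak B = 1737.7 counts
Ratio = 2606.4 / 1737.7 = 1.4999

1.4999


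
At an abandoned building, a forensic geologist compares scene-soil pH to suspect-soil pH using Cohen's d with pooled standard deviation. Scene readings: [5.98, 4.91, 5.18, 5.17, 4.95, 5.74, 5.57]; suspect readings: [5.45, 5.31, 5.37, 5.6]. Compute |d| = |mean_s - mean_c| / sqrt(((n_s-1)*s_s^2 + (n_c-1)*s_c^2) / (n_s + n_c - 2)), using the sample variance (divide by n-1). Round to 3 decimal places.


Pooled-variance Cohen's d for soil pH comparison:
Scene mean = 37.5 / 7 = 5.357143
Suspect mean = 21.73 / 4 = 5.4325
Scene sample variance s_s^2 = 0.168657
Suspect sample variance s_c^2 = 0.015758
Pooled variance = ((n_s-1)*s_s^2 + (n_c-1)*s_c^2) / (n_s + n_c - 2) = 0.117691
Pooled SD = sqrt(0.117691) = 0.343061
Mean difference = -0.075357
|d| = |-0.075357| / 0.343061 = 0.220

0.220


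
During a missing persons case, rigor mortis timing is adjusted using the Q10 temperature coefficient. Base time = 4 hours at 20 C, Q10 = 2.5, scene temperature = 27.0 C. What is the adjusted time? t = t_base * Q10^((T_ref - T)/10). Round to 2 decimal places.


Rigor mortis time adjustment:
Exponent = (T_ref - T_actual) / 10 = (20 - 27.0) / 10 = -0.7
Q10 factor = 2.5^-0.7 = 0.52655
t_adjusted = 4 * 0.52655 = 2.11 hours

2.11


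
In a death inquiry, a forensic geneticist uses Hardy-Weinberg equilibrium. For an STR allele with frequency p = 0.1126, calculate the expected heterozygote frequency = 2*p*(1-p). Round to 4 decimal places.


Hardy-Weinberg heterozygote frequency:
q = 1 - p = 1 - 0.1126 = 0.8874
2pq = 2 * 0.1126 * 0.8874 = 0.1998

0.1998


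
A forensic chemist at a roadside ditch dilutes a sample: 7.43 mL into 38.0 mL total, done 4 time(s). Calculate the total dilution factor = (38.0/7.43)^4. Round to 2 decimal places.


Dilution factor calculation:
Single dilution = V_total / V_sample = 38.0 / 7.43 ≈ 5.114401
Number of dilutions = 4
Total DF = (38.0 / 7.43)^4 (full precision, rounded at the end) = 684.19

684.19


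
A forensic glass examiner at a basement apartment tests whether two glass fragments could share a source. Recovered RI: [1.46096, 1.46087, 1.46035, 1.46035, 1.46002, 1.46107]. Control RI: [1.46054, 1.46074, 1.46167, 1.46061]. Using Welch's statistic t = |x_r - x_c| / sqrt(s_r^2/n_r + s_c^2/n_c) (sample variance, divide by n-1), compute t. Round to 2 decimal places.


Welch's t-criterion for glass RI comparison:
Recovered mean = sum / n_r = 8.76362 / 6 = 1.4606033
Control mean = sum / n_c = 5.84356 / 4 = 1.46089
Recovered sample variance s_r^2 = 1.76947e-07
Control sample variance s_c^2 = 2.77267e-07
Welch SE (unpooled) = sqrt(s_r^2/n_r + s_c^2/n_c) = sqrt(2.94911e-08 + 6.93167e-08) = sqrt(9.88078e-08) = 0.000314337
|mean_r - mean_c| = 0.000286667
t = 0.000286667 / 0.000314337 = 0.91

0.91


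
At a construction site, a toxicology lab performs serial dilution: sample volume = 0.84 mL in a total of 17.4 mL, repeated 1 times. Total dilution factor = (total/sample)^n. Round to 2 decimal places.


Dilution factor calculation:
Single dilution = V_total / V_sample = 17.4 / 0.84 ≈ 20.714286
Number of dilutions = 1
Total DF = (17.4 / 0.84)^1 (full precision, rounded at the end) = 20.71

20.71


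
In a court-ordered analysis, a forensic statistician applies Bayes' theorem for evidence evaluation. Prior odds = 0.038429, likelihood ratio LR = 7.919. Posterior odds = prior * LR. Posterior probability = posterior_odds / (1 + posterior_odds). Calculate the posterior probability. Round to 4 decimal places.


Bayesian evidence evaluation:
Posterior odds = prior_odds * LR = 0.038429 * 7.919 = 0.3043193
Posterior probability = posterior_odds / (1 + posterior_odds)
= 0.3043193 / (1 + 0.3043193)
= 0.3043193 / 1.3043193
= 0.2333

0.2333


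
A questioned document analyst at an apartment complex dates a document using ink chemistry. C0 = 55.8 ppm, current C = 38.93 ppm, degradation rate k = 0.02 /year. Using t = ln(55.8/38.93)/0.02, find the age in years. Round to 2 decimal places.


Document age estimation:
C0/C = 55.8 / 38.93 = 1.433342
ln(C0/C) = 0.360009
t = 0.360009 / 0.02 = 18.00 years

18.00


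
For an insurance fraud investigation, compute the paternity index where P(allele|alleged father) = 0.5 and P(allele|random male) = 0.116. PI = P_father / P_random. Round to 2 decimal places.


Paternity Index calculation:
PI = P(allele|father) / P(allele|random)
PI = 0.5 / 0.116
PI = 4.31

4.31


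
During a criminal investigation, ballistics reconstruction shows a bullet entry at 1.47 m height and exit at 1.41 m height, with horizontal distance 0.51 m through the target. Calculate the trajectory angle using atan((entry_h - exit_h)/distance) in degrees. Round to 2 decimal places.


Bullet trajectory angle:
Height difference = 1.47 - 1.41 = 0.06 m
angle = atan(0.06 / 0.51)
angle = atan(0.117647)
angle = 6.71 degrees

6.71


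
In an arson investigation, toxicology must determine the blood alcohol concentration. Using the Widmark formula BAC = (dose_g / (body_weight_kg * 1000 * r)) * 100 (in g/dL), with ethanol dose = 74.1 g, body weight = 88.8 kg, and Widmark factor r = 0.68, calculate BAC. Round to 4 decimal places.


Applying the Widmark formula:
BAC = (dose_g / (body_wt * 1000 * r)) * 100
Denominator = 88.8 * 1000 * 0.68 = 60384
BAC = (74.1 / 60384) * 100
BAC = 0.1227 g/dL

0.1227


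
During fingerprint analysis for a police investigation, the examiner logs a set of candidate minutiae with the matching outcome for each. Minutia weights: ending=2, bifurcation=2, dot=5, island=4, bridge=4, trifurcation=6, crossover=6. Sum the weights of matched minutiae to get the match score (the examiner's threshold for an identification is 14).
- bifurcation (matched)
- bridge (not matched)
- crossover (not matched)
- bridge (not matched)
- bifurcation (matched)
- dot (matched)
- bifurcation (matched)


Weighted minutiae match score:
  bifurcation: matched, +2 (running total 2)
  bridge: not matched, +0
  crossover: not matched, +0
  bridge: not matched, +0
  bifurcation: matched, +2 (running total 4)
  dot: matched, +5 (running total 9)
  bifurcation: matched, +2 (running total 11)
Total score = 11
Threshold = 14; verdict = inconclusive

11


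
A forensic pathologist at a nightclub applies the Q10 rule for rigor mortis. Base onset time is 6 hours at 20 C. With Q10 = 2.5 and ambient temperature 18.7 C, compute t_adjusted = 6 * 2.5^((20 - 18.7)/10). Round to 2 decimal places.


Rigor mortis time adjustment:
Exponent = (T_ref - T_actual) / 10 = (20 - 18.7) / 10 = 0.13
Q10 factor = 2.5^0.13 = 1.1265
t_adjusted = 6 * 1.1265 = 6.76 hours

6.76


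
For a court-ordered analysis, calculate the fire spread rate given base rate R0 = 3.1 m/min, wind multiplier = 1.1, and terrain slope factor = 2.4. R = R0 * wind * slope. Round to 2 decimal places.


Fire spread rate calculation:
R = R0 * wind_factor * slope_factor
= 3.1 * 1.1 * 2.4
= 3.41 * 2.4
= 8.18 m/min

8.18


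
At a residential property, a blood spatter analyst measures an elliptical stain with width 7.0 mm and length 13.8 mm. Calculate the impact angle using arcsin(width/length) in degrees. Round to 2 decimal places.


Blood spatter impact angle calculation:
width / length = 7.0 / 13.8 = 0.507246
angle = arcsin(0.507246)
angle = 30.48 degrees

30.48


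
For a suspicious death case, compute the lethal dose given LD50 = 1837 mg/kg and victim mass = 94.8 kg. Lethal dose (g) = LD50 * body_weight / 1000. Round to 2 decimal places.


Lethal dose calculation:
Lethal dose = LD50 * body_weight / 1000
= 1837 * 94.8 / 1000
= 174147.6 / 1000
= 174.15 g

174.15


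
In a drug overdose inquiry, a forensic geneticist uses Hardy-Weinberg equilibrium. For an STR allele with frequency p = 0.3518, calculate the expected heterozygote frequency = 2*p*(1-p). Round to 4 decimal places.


Hardy-Weinberg heterozygote frequency:
q = 1 - p = 1 - 0.3518 = 0.6482
2pq = 2 * 0.3518 * 0.6482 = 0.4561

0.4561


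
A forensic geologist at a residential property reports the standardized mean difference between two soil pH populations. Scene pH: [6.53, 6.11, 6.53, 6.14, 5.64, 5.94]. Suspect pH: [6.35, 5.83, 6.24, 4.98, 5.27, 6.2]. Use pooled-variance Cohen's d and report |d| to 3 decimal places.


Pooled-variance Cohen's d for soil pH comparison:
Scene mean = 36.89 / 6 = 6.148333
Suspect mean = 34.87 / 6 = 5.811667
Scene sample variance s_s^2 = 0.118937
Suspect sample variance s_c^2 = 0.321897
Pooled variance = ((n_s-1)*s_s^2 + (n_c-1)*s_c^2) / (n_s + n_c - 2) = 0.220417
Pooled SD = sqrt(0.220417) = 0.469486
Mean difference = 0.336667
|d| = |0.336667| / 0.469486 = 0.717

0.717


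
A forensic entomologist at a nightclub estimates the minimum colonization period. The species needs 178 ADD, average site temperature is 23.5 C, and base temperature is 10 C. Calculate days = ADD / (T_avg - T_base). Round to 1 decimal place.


Insect development time:
Effective temperature = avg_temp - T_base = 23.5 - 10 = 13.5 C
Days = ADD / effective_temp = 178 / 13.5 = 13.2 days

13.2


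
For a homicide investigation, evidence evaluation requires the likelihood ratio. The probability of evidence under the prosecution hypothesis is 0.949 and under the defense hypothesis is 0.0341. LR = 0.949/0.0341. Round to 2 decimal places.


Likelihood ratio calculation:
LR = P(E|Hp) / P(E|Hd)
LR = 0.949 / 0.0341
LR = 27.83

27.83


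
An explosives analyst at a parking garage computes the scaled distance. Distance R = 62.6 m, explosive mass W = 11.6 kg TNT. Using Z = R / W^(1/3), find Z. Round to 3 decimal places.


Scaled distance calculation:
W^(1/3) = 11.6^(1/3) = 2.263702
Z = R / W^(1/3) = 62.6 / 2.263702
Z = 27.654 m/kg^(1/3)

27.654


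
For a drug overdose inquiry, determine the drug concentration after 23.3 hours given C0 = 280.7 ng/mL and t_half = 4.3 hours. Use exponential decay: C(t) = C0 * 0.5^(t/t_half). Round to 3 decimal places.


Drug concentration decay:
Number of half-lives = t / t_half = 23.3 / 4.3 = 5.418605
Decay factor = 0.5^5.418605 = 0.02337962
C(t) = 280.7 * 0.02337962 = 6.563 ng/mL

6.563


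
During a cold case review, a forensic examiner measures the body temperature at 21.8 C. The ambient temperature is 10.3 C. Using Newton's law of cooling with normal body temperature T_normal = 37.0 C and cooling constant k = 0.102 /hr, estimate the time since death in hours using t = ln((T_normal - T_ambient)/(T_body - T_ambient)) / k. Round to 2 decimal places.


Using Newton's law of cooling:
t = ln((T_normal - T_ambient) / (T_body - T_ambient)) / k
T_normal - T_ambient = 26.7
T_body - T_ambient = 11.5
Ratio = 2.321739
ln(ratio) = 0.842316
t = 0.842316 / 0.102 = 8.26 hours

8.26


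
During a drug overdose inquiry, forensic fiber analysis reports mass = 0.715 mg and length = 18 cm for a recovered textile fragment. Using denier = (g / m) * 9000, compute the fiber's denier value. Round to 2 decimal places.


Denier calculation:
Mass in grams = 0.715 mg / 1000 = 0.000715 g
Length in meters = 18 cm / 100 = 0.18 m
Linear density = mass / length = 0.000715 / 0.18 = 0.00397222 g/m
Denier = (g/m) * 9000 = 0.00397222 * 9000 = 35.75

35.75


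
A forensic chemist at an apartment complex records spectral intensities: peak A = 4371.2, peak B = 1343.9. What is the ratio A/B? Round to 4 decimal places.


Spectral peak ratio:
Peak A = 4371.2 counts
Peak B = 1343.9 counts
Ratio = 4371.2 / 1343.9 = 3.2526

3.2526


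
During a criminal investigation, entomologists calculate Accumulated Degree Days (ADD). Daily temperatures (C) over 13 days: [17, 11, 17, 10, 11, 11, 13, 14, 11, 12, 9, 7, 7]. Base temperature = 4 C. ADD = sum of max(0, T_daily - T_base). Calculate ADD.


Computing ADD day by day:
Day 1: max(0, 17 - 4) = 13
Day 2: max(0, 11 - 4) = 7
Day 3: max(0, 17 - 4) = 13
Day 4: max(0, 10 - 4) = 6
Day 5: max(0, 11 - 4) = 7
Day 6: max(0, 11 - 4) = 7
Day 7: max(0, 13 - 4) = 9
Day 8: max(0, 14 - 4) = 10
Day 9: max(0, 11 - 4) = 7
Day 10: max(0, 12 - 4) = 8
Day 11: max(0, 9 - 4) = 5
Day 12: max(0, 7 - 4) = 3
Day 13: max(0, 7 - 4) = 3
Total ADD = 98

98


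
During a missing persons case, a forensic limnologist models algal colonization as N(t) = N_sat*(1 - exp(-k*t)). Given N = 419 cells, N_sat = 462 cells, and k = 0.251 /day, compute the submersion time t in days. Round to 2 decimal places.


PMSI from diatom colonization curve:
N / N_sat = 419 / 462 = 0.906926
1 - N/N_sat = 0.093074
ln(1 - N/N_sat) = -2.37436
t = -ln(1 - N/N_sat) / k = -(-2.37436) / 0.251 = 9.46 days

9.46


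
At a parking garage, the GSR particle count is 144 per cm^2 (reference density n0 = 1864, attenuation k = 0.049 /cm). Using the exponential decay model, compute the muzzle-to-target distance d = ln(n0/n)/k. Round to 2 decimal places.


GSR distance calculation:
n0/n = 1864 / 144 = 12.944444
ln(n0/n) = 2.560667
d = 2.560667 / 0.049 = 52.26 cm

52.26


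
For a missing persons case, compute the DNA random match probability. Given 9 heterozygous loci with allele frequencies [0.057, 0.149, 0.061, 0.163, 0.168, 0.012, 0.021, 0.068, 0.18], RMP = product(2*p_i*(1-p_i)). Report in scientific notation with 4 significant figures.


Computing RMP for 9 loci:
Locus 1: 2 * 0.057 * 0.943 = 0.107502
Locus 2: 2 * 0.149 * 0.851 = 0.253598
Locus 3: 2 * 0.061 * 0.939 = 0.114558
Locus 4: 2 * 0.163 * 0.837 = 0.272862
Locus 5: 2 * 0.168 * 0.832 = 0.279552
Locus 6: 2 * 0.012 * 0.988 = 0.023712
Locus 7: 2 * 0.021 * 0.979 = 0.041118
Locus 8: 2 * 0.068 * 0.932 = 0.126752
Locus 9: 2 * 0.18 * 0.82 = 0.2952
RMP = 8.691e-09

8.691e-09


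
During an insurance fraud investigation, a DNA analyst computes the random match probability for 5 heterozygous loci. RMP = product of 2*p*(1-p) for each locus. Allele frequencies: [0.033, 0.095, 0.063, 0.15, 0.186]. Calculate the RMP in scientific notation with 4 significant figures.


Computing RMP for 5 loci:
Locus 1: 2 * 0.033 * 0.967 = 0.063822
Locus 2: 2 * 0.095 * 0.905 = 0.17195
Locus 3: 2 * 0.063 * 0.937 = 0.118062
Locus 4: 2 * 0.15 * 0.85 = 0.255
Locus 5: 2 * 0.186 * 0.814 = 0.302808
RMP = 1.000e-04

1.000e-04


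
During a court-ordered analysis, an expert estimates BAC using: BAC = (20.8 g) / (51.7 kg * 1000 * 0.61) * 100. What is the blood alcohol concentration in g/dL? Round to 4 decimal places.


Applying the Widmark formula:
BAC = (dose_g / (body_wt * 1000 * r)) * 100
Denominator = 51.7 * 1000 * 0.61 = 31537
BAC = (20.8 / 31537) * 100
BAC = 0.0660 g/dL

0.0660


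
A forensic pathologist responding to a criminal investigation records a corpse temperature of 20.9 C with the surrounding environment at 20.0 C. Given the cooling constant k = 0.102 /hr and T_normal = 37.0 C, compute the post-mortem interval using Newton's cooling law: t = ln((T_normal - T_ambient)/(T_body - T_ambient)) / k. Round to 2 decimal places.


Using Newton's law of cooling:
t = ln((T_normal - T_ambient) / (T_body - T_ambient)) / k
T_normal - T_ambient = 17.0
T_body - T_ambient = 0.9
Ratio = 18.888889
ln(ratio) = 2.938574
t = 2.938574 / 0.102 = 28.81 hours

28.81


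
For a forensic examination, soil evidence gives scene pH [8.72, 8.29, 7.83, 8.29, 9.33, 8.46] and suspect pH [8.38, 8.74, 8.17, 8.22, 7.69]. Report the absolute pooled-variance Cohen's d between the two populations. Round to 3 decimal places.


Pooled-variance Cohen's d for soil pH comparison:
Scene mean = 50.92 / 6 = 8.486667
Suspect mean = 41.2 / 5 = 8.24
Scene sample variance s_s^2 = 0.254987
Suspect sample variance s_c^2 = 0.14435
Pooled variance = ((n_s-1)*s_s^2 + (n_c-1)*s_c^2) / (n_s + n_c - 2) = 0.205815
Pooled SD = sqrt(0.205815) = 0.453668
Mean difference = 0.246667
|d| = |0.246667| / 0.453668 = 0.544

0.544


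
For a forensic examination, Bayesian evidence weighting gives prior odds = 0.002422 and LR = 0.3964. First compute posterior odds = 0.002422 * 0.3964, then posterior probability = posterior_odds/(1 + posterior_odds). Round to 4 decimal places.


Bayesian evidence evaluation:
Posterior odds = prior_odds * LR = 0.002422 * 0.3964 = 0.0009600808
Posterior probability = posterior_odds / (1 + posterior_odds)
= 0.0009600808 / (1 + 0.0009600808)
= 0.0009600808 / 1.0009600808
= 0.0010

0.0010


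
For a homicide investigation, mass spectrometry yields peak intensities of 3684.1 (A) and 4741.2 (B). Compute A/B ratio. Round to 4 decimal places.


Spectral peak ratio:
Peak A = 3684.1 counts
Peak B = 4741.2 counts
Ratio = 3684.1 / 4741.2 = 0.7770

0.7770


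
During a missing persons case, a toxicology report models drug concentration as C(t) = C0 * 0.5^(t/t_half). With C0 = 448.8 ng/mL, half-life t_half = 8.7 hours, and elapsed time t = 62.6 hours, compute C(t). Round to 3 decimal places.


Drug concentration decay:
Number of half-lives = t / t_half = 62.6 / 8.7 = 7.195402
Decay factor = 0.5^7.195402 = 0.00682289
C(t) = 448.8 * 0.00682289 = 3.062 ng/mL

3.062


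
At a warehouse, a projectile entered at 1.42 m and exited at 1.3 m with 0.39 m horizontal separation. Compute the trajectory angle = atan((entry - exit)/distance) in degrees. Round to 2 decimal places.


Bullet trajectory angle:
Height difference = 1.42 - 1.3 = 0.12 m
angle = atan(0.12 / 0.39)
angle = atan(0.307692)
angle = 17.10 degrees

17.10


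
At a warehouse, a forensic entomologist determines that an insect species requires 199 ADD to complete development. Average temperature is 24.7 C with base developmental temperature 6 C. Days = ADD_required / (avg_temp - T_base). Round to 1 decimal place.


Insect development time:
Effective temperature = avg_temp - T_base = 24.7 - 6 = 18.7 C
Days = ADD / effective_temp = 199 / 18.7 = 10.6 days

10.6


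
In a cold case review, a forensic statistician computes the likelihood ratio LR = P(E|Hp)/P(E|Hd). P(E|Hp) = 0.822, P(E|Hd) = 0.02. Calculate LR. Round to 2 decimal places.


Likelihood ratio calculation:
LR = P(E|Hp) / P(E|Hd)
LR = 0.822 / 0.02
LR = 41.10

41.10


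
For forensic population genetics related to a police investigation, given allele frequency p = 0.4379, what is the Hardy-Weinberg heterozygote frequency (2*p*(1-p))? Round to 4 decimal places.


Hardy-Weinberg heterozygote frequency:
q = 1 - p = 1 - 0.4379 = 0.5621
2pq = 2 * 0.4379 * 0.5621 = 0.4923

0.4923


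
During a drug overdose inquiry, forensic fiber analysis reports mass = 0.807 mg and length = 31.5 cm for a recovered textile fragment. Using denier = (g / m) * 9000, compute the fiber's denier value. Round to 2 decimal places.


Denier calculation:
Mass in grams = 0.807 mg / 1000 = 0.000807 g
Length in meters = 31.5 cm / 100 = 0.315 m
Linear density = mass / length = 0.000807 / 0.315 = 0.0025619 g/m
Denier = (g/m) * 9000 = 0.0025619 * 9000 = 23.06

23.06


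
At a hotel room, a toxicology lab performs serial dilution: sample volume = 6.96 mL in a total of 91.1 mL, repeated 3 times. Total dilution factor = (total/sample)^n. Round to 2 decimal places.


Dilution factor calculation:
Single dilution = V_total / V_sample = 91.1 / 6.96 ≈ 13.08908
Number of dilutions = 3
Total DF = (91.1 / 6.96)^3 (full precision, rounded at the end) = 2242.47

2242.47


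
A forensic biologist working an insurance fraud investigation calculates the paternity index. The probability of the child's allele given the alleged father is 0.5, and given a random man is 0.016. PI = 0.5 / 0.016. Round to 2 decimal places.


Paternity Index calculation:
PI = P(allele|father) / P(allele|random)
PI = 0.5 / 0.016
PI = 31.25

31.25


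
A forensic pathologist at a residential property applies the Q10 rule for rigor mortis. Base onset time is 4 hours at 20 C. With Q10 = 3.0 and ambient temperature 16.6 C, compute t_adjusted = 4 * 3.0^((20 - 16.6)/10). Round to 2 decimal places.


Rigor mortis time adjustment:
Exponent = (T_ref - T_actual) / 10 = (20 - 16.6) / 10 = 0.34
Q10 factor = 3.0^0.34 = 1.45285
t_adjusted = 4 * 1.45285 = 5.81 hours

5.81


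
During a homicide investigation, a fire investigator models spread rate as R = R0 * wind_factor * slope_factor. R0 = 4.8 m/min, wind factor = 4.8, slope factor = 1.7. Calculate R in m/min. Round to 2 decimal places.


Fire spread rate calculation:
R = R0 * wind_factor * slope_factor
= 4.8 * 4.8 * 1.7
= 23.04 * 1.7
= 39.17 m/min

39.17


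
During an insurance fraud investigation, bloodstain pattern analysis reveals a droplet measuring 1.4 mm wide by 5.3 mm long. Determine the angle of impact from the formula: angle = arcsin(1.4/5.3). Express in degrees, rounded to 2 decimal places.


Blood spatter impact angle calculation:
width / length = 1.4 / 5.3 = 0.264151
angle = arcsin(0.264151)
angle = 15.32 degrees

15.32


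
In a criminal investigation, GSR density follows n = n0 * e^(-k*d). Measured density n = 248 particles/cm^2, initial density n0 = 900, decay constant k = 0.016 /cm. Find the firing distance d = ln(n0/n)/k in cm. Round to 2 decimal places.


GSR distance calculation:
n0/n = 900 / 248 = 3.629032
ln(n0/n) = 1.288966
d = 1.288966 / 0.016 = 80.56 cm

80.56


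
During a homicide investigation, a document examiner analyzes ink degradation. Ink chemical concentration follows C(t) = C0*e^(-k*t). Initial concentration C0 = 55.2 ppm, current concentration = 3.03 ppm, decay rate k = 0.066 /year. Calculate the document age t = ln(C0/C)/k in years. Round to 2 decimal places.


Document age estimation:
C0/C = 55.2 / 3.03 = 18.217822
ln(C0/C) = 2.9024
t = 2.9024 / 0.066 = 43.98 years

43.98


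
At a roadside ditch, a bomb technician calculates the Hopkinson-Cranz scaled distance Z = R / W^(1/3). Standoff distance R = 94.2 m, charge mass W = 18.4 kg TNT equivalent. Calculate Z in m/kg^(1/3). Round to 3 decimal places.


Scaled distance calculation:
W^(1/3) = 18.4^(1/3) = 2.640012
Z = R / W^(1/3) = 94.2 / 2.640012
Z = 35.682 m/kg^(1/3)

35.682


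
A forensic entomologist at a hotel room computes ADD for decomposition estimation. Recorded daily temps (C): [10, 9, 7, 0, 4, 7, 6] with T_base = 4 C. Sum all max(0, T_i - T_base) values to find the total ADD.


Computing ADD day by day:
Day 1: max(0, 10 - 4) = 6
Day 2: max(0, 9 - 4) = 5
Day 3: max(0, 7 - 4) = 3
Day 4: max(0, 0 - 4) = 0
Day 5: max(0, 4 - 4) = 0
Day 6: max(0, 7 - 4) = 3
Day 7: max(0, 6 - 4) = 2
Total ADD = 19

19


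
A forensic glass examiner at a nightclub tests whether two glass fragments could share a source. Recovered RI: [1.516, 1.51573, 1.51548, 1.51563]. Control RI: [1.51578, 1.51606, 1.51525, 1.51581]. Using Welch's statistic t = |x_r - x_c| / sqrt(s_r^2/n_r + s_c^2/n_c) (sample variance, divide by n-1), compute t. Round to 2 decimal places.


Welch's t-criterion for glass RI comparison:
Recovered mean = sum / n_r = 6.06284 / 4 = 1.51571
Control mean = sum / n_c = 6.0629 / 4 = 1.515725
Recovered sample variance s_r^2 = 4.79333e-08
Control sample variance s_c^2 = 1.16033e-07
Welch SE (unpooled) = sqrt(s_r^2/n_r + s_c^2/n_c) = sqrt(1.19833e-08 + 2.90083e-08) = sqrt(4.09916e-08) = 0.000202464
|mean_r - mean_c| = 1.5e-05
t = 1.5e-05 / 0.000202464 = 0.07

0.07


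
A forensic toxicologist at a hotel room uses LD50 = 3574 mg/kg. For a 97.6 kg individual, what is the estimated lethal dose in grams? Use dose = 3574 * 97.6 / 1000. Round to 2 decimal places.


Lethal dose calculation:
Lethal dose = LD50 * body_weight / 1000
= 3574 * 97.6 / 1000
= 348822.4 / 1000
= 348.82 g

348.82


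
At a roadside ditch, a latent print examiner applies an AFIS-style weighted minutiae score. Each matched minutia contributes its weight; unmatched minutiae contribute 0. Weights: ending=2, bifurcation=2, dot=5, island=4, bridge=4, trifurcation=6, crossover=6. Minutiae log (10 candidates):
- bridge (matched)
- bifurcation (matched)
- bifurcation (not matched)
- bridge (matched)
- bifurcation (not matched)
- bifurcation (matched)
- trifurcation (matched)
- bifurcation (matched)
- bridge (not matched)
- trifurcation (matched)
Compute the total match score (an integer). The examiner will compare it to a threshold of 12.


Weighted minutiae match score:
  bridge: matched, +4 (running total 4)
  bifurcation: matched, +2 (running total 6)
  bifurcation: not matched, +0
  bridge: matched, +4 (running total 10)
  bifurcation: not matched, +0
  bifurcation: matched, +2 (running total 12)
  trifurcation: matched, +6 (running total 18)
  bifurcation: matched, +2 (running total 20)
  bridge: not matched, +0
  trifurcation: matched, +6 (running total 26)
Total score = 26
Threshold = 12; verdict = identification

26


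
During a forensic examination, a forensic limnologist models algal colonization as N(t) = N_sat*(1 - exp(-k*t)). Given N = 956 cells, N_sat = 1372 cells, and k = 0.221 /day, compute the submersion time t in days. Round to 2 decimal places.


PMSI from diatom colonization curve:
N / N_sat = 956 / 1372 = 0.696793
1 - N/N_sat = 0.303207
ln(1 - N/N_sat) = -1.19334
t = -ln(1 - N/N_sat) / k = -(-1.19334) / 0.221 = 5.40 days

5.40


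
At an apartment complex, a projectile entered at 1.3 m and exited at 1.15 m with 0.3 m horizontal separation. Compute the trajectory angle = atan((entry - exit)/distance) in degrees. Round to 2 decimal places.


Bullet trajectory angle:
Height difference = 1.3 - 1.15 = 0.15 m
angle = atan(0.15 / 0.3)
angle = atan(0.5)
angle = 26.57 degrees

26.57


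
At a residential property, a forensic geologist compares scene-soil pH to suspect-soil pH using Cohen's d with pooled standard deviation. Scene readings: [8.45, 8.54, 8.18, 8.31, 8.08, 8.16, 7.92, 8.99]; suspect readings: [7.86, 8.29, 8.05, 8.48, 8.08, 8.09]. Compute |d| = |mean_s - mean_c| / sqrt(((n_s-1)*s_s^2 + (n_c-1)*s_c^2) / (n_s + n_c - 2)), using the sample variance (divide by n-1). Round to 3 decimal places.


Pooled-variance Cohen's d for soil pH comparison:
Scene mean = 66.63 / 8 = 8.32875
Suspect mean = 48.85 / 6 = 8.141667
Scene sample variance s_s^2 = 0.110927
Suspect sample variance s_c^2 = 0.046137
Pooled variance = ((n_s-1)*s_s^2 + (n_c-1)*s_c^2) / (n_s + n_c - 2) = 0.083931
Pooled SD = sqrt(0.083931) = 0.289708
Mean difference = 0.187083
|d| = |0.187083| / 0.289708 = 0.646

0.646


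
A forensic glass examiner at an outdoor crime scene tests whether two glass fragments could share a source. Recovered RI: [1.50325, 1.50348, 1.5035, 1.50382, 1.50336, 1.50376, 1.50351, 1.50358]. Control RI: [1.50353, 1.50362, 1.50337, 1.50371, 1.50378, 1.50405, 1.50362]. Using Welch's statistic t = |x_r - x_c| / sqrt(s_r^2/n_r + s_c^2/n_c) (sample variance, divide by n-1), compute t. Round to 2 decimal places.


Welch's t-criterion for glass RI comparison:
Recovered mean = sum / n_r = 12.02826 / 8 = 1.5035325
Control mean = sum / n_c = 10.52568 / 7 = 1.5036686
Recovered sample variance s_r^2 = 3.57929e-08
Control sample variance s_c^2 = 4.54476e-08
Welch SE (unpooled) = sqrt(s_r^2/n_r + s_c^2/n_c) = sqrt(4.47411e-09 + 6.49252e-09) = sqrt(1.09666e-08) = 0.000104722
|mean_r - mean_c| = 0.000136071
t = 0.000136071 / 0.000104722 = 1.30

1.30


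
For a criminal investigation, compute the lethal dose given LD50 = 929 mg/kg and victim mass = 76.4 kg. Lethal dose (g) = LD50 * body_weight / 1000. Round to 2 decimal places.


Lethal dose calculation:
Lethal dose = LD50 * body_weight / 1000
= 929 * 76.4 / 1000
= 70975.6 / 1000
= 70.98 g

70.98


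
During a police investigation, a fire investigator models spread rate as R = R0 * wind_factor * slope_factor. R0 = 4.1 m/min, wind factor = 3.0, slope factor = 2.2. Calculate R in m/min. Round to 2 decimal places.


Fire spread rate calculation:
R = R0 * wind_factor * slope_factor
= 4.1 * 3.0 * 2.2
= 12.3 * 2.2
= 27.06 m/min

27.06


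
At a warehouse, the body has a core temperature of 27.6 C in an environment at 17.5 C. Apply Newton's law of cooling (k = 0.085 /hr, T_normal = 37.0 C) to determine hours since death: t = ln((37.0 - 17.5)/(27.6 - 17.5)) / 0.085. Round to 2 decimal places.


Using Newton's law of cooling:
t = ln((T_normal - T_ambient) / (T_body - T_ambient)) / k
T_normal - T_ambient = 19.5
T_body - T_ambient = 10.1
Ratio = 1.930693
ln(ratio) = 0.657879
t = 0.657879 / 0.085 = 7.74 hours

7.74


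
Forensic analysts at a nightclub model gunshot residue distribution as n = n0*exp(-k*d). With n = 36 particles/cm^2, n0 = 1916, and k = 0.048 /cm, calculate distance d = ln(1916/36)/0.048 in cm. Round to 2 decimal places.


GSR distance calculation:
n0/n = 1916 / 36 = 53.222222
ln(n0/n) = 3.974476
d = 3.974476 / 0.048 = 82.80 cm

82.80


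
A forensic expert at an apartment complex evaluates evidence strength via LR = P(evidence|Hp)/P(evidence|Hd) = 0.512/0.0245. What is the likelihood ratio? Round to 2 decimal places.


Likelihood ratio calculation:
LR = P(E|Hp) / P(E|Hd)
LR = 0.512 / 0.0245
LR = 20.90

20.90


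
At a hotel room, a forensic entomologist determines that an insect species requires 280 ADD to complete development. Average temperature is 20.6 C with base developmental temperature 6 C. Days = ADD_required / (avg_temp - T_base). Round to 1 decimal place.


Insect development time:
Effective temperature = avg_temp - T_base = 20.6 - 6 = 14.6 C
Days = ADD / effective_temp = 280 / 14.6 = 19.2 days

19.2


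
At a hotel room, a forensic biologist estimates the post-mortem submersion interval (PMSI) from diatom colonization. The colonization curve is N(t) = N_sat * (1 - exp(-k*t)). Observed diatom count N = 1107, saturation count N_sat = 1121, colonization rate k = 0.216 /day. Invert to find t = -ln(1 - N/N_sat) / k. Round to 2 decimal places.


PMSI from diatom colonization curve:
N / N_sat = 1107 / 1121 = 0.987511
1 - N/N_sat = 0.012489
ln(1 - N/N_sat) = -4.382907
t = -ln(1 - N/N_sat) / k = -(-4.382907) / 0.216 = 20.29 days

20.29


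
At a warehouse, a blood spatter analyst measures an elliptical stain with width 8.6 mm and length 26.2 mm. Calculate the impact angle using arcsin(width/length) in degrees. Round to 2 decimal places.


Blood spatter impact angle calculation:
width / length = 8.6 / 26.2 = 0.328244
angle = arcsin(0.328244)
angle = 19.16 degrees

19.16


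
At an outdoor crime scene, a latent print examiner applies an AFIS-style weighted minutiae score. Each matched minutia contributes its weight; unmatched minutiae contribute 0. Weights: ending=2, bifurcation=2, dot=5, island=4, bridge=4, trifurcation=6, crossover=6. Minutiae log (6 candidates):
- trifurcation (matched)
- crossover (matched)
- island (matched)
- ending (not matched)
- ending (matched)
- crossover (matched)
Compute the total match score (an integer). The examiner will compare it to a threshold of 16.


Weighted minutiae match score:
  trifurcation: matched, +6 (running total 6)
  crossover: matched, +6 (running total 12)
  island: matched, +4 (running total 16)
  ending: not matched, +0
  ending: matched, +2 (running total 18)
  crossover: matched, +6 (running total 24)
Total score = 24
Threshold = 16; verdict = identification

24


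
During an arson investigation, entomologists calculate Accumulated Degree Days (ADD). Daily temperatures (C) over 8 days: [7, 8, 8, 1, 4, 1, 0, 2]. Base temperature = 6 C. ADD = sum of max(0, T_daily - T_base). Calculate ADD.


Computing ADD day by day:
Day 1: max(0, 7 - 6) = 1
Day 2: max(0, 8 - 6) = 2
Day 3: max(0, 8 - 6) = 2
Day 4: max(0, 1 - 6) = 0
Day 5: max(0, 4 - 6) = 0
Day 6: max(0, 1 - 6) = 0
Day 7: max(0, 0 - 6) = 0
Day 8: max(0, 2 - 6) = 0
Total ADD = 5

5


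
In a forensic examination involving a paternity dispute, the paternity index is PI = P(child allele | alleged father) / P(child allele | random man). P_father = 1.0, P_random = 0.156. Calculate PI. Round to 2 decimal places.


Paternity Index calculation:
PI = P(allele|father) / P(allele|random)
PI = 1.0 / 0.156
PI = 6.41

6.41


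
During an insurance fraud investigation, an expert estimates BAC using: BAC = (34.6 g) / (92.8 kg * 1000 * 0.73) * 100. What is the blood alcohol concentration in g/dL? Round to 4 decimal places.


Applying the Widmark formula:
BAC = (dose_g / (body_wt * 1000 * r)) * 100
Denominator = 92.8 * 1000 * 0.73 = 67744
BAC = (34.6 / 67744) * 100
BAC = 0.0511 g/dL

0.0511


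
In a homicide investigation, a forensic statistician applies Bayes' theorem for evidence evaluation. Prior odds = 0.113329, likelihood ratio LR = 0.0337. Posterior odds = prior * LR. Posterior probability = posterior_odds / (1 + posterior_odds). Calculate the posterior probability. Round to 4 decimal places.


Bayesian evidence evaluation:
Posterior odds = prior_odds * LR = 0.113329 * 0.0337 = 0.003819187
Posterior probability = posterior_odds / (1 + posterior_odds)
= 0.003819187 / (1 + 0.003819187)
= 0.003819187 / 1.003819187
= 0.0038

0.0038


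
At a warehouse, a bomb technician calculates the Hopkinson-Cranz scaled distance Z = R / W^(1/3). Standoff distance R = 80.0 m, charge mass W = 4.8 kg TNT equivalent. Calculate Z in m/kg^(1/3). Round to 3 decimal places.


Scaled distance calculation:
W^(1/3) = 4.8^(1/3) = 1.686865
Z = R / W^(1/3) = 80.0 / 1.686865
Z = 47.425 m/kg^(1/3)

47.425


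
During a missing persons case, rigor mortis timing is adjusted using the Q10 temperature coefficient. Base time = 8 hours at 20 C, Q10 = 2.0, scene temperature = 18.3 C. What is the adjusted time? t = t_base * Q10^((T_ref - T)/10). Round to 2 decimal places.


Rigor mortis time adjustment:
Exponent = (T_ref - T_actual) / 10 = (20 - 18.3) / 10 = 0.17
Q10 factor = 2.0^0.17 = 1.12506
t_adjusted = 8 * 1.12506 = 9.00 hours

9.00


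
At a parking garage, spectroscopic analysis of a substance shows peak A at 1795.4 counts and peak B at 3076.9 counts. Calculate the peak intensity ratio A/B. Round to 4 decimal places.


Spectral peak ratio:
Peak A = 1795.4 counts
Peak B = 3076.9 counts
Ratio = 1795.4 / 3076.9 = 0.5835

0.5835


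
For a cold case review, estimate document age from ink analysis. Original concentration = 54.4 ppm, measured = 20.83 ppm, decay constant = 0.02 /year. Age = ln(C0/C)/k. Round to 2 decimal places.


Document age estimation:
C0/C = 54.4 / 20.83 = 2.611618
ln(C0/C) = 0.95997
t = 0.95997 / 0.02 = 48.00 years

48.00


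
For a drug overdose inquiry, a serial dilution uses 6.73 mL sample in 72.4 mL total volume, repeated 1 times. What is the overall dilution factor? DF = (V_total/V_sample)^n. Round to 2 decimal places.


Dilution factor calculation:
Single dilution = V_total / V_sample = 72.4 / 6.73 ≈ 10.757801
Number of dilutions = 1
Total DF = (72.4 / 6.73)^1 (full precision, rounded at the end) = 10.76

10.76


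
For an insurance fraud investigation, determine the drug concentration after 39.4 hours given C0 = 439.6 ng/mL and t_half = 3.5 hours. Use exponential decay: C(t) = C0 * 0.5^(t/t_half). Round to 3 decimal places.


Drug concentration decay:
Number of half-lives = t / t_half = 39.4 / 3.5 = 11.257143
Decay factor = 0.5^11.257143 = 0.00040857
C(t) = 439.6 * 0.00040857 = 0.180 ng/mL

0.180


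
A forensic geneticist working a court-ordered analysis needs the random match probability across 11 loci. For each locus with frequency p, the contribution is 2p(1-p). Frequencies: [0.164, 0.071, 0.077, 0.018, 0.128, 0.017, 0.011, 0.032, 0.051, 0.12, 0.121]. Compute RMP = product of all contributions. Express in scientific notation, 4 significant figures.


Computing RMP for 11 loci:
Locus 1: 2 * 0.164 * 0.836 = 0.274208
Locus 2: 2 * 0.071 * 0.929 = 0.131918
Locus 3: 2 * 0.077 * 0.923 = 0.142142
Locus 4: 2 * 0.018 * 0.982 = 0.035352
Locus 5: 2 * 0.128 * 0.872 = 0.223232
Locus 6: 2 * 0.017 * 0.983 = 0.033422
Locus 7: 2 * 0.011 * 0.989 = 0.021758
Locus 8: 2 * 0.032 * 0.968 = 0.061952
Locus 9: 2 * 0.051 * 0.949 = 0.096798
Locus 10: 2 * 0.12 * 0.88 = 0.2112
Locus 11: 2 * 0.121 * 0.879 = 0.212718
RMP = 7.950e-12

7.950e-12


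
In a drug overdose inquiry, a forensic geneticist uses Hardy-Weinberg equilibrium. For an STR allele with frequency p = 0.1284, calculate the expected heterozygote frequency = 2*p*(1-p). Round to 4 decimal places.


Hardy-Weinberg heterozygote frequency:
q = 1 - p = 1 - 0.1284 = 0.8716
2pq = 2 * 0.1284 * 0.8716 = 0.2238

0.2238
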